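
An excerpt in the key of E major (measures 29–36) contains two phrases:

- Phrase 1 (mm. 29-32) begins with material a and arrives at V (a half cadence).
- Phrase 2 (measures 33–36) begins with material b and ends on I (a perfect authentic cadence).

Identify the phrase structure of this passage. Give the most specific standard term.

contrasting period

Phrase 1 ends with a half cadence (weaker) and phrase 2 with a perfect authentic cadence (stronger): antecedent + consequent = a period.
The two phrases open with different material (a / b), so the period is contrasting.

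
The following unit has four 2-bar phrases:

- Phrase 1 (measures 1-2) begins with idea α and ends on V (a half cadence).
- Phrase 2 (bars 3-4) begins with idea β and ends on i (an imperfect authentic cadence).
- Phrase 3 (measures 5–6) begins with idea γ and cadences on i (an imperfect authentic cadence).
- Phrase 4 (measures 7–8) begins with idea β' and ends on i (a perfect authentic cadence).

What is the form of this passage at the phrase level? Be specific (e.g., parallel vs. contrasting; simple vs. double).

contrasting double period

Four phrases in two halves: the first half (measures 1–4) ends with an imperfect authentic cadence, the second (mm. 5–8) with a perfect authentic cadence — a large antecedent–consequent pair, i.e. a double period.
Phrase 3 begins with different material from phrase 1, making it contrasting.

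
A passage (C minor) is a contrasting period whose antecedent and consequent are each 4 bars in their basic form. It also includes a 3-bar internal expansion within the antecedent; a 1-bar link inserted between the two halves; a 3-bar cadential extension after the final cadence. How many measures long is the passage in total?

Basic contrasting period: 4 + 4 = 8 bars.
8 (basic form) + 3 (internal expansion) + 1 (link) + 3 (cadential extension) = 15.

15 measures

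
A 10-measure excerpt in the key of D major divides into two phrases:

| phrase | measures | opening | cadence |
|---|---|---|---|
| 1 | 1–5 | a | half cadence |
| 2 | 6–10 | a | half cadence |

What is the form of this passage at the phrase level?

repeated phrase

Both phrases have the same opening (a) and the same cadence (half cadence): the second is a restatement, not a consequent, so this is a repeated phrase rather than a period.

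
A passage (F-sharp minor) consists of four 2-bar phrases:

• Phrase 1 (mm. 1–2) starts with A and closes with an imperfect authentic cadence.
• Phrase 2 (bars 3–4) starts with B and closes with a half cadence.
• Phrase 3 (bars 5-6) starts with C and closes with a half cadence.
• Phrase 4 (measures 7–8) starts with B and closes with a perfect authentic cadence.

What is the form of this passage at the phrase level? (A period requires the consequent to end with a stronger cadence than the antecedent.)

Four phrases in two halves: the first half (mm. 1–4) ends with a half cadence, the second (bars 5–8) with a perfect authentic cadence — a large antecedent–consequent pair, i.e. a double period.
Phrase 3 begins with different material from phrase 1, making it contrasting.

contrasting double period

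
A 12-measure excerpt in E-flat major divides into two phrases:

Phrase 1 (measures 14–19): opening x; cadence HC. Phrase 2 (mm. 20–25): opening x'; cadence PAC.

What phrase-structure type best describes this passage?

Phrase 1 ends with a half cadence (weaker) and phrase 2 with a perfect authentic cadence (stronger): antecedent + consequent = a period.
The two phrases open with the same material (x / x'), so the period is parallel.

parallel period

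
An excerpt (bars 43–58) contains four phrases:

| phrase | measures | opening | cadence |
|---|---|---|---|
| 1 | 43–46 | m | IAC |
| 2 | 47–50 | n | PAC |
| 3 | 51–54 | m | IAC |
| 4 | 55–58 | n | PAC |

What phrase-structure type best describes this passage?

The cadence pattern IAC–PAC–IAC–PAC is weak–strong twice, and phrases 3–4 restate phrases 1–2: a period heard twice, not a double period (which would end weakly at phrase 2).

repeated period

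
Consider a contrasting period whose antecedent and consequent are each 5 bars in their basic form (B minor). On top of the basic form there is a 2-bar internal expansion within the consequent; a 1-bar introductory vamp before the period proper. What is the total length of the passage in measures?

Basic contrasting period: 5 + 5 = 10 bars.
10 (basic form) + 2 (internal expansion) + 1 (introduction) = 13.

13 measures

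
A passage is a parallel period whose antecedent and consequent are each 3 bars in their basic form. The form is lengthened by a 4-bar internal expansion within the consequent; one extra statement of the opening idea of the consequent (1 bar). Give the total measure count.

Basic parallel period: 3 + 3 = 6 bars.
6 (basic form) + 4 (internal expansion) + 1 (extra statement) = 11.

11 measures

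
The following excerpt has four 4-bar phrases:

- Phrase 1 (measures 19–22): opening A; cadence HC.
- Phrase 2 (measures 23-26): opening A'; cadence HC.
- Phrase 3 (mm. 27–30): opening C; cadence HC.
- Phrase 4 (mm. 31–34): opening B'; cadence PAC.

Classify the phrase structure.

Four phrases in two halves: the first half (mm. 19–26) ends with a half cadence, the second (bars 27-34) with a perfect authentic cadence — a large antecedent–consequent pair, i.e. a double period.
Phrase 3 begins with different material from phrase 1, making it contrasting.

contrasting double period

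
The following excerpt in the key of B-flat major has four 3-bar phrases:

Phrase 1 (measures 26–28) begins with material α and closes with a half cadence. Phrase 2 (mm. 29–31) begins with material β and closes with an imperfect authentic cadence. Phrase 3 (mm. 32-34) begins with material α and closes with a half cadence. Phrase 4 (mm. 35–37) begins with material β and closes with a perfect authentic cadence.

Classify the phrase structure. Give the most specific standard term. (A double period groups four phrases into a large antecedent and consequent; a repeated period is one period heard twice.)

parallel double period

Four phrases in two halves: the first half (bars 26-31) ends with an imperfect authentic cadence, the second (mm. 32-37) with a perfect authentic cadence — a large antecedent–consequent pair, i.e. a double period.
Phrase 3 begins with the same material as phrase 1, making it parallel.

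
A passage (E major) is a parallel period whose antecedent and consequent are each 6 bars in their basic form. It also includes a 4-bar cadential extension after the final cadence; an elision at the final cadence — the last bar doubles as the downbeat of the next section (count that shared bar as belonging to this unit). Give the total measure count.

16 measures

Basic parallel period: 6 + 6 = 12 bars.
12 (basic form) + 4 (cadential extension) = 16.
The elision shares a bar with the next section but does not change this unit's count.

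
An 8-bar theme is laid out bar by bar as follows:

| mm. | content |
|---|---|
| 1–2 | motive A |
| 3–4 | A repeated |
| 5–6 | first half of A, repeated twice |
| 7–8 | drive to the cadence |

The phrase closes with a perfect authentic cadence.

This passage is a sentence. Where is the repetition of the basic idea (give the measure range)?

measures 3–4

The presentation of a sentence is the basic idea (measures 1–2) plus its repetition (measures 3–4); the repetition of the basic idea is therefore bars 3–4.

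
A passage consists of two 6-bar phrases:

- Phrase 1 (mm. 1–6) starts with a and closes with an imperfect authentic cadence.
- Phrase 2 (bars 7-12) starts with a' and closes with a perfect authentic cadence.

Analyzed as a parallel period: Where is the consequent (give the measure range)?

measures 7–12

The antecedent is the phrase ending with the weaker cadence (imperfect authentic cadence, phrase 1) and the consequent the one ending more conclusively (perfect authentic cadence, phrase 2); the consequent is measures 7–12.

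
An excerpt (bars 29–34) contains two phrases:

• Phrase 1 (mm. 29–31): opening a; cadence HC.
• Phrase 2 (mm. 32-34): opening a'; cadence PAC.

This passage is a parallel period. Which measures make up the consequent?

measures 32–34

The antecedent is the phrase ending with the weaker cadence (half cadence, phrase 1) and the consequent the one ending more conclusively (perfect authentic cadence, phrase 2); the consequent is bars 32–34.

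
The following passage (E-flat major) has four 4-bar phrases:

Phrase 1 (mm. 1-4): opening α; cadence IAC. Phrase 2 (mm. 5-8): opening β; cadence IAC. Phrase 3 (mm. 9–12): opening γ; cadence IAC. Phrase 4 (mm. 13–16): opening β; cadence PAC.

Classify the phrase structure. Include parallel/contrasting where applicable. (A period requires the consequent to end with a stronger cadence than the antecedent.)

Four phrases in two halves: the first half (mm. 1–8) ends with an imperfect authentic cadence, the second (mm. 9-16) with a perfect authentic cadence — a large antecedent–consequent pair, i.e. a double period.
Phrase 3 begins with different material from phrase 1, making it contrasting.

contrasting double period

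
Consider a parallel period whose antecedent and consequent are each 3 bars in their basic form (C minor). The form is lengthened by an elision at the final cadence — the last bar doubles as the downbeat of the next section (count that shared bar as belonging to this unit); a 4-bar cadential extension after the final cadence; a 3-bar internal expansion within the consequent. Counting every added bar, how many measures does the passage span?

13 measures

Basic parallel period: 3 + 3 = 6 bars.
6 (basic form) + 4 (cadential extension) + 3 (internal expansion) = 13.
The elision shares a bar with the next section but does not change this unit's count.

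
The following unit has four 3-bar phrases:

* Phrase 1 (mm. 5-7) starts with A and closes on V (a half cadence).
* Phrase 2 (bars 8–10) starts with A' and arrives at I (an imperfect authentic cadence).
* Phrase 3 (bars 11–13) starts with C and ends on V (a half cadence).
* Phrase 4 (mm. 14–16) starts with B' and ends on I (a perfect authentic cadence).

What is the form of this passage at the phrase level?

Four phrases in two halves: the first half (mm. 5-10) ends with an imperfect authentic cadence, the second (measures 11-16) with a perfect authentic cadence — a large antecedent–consequent pair, i.e. a double period.
Phrase 3 begins with different material from phrase 1, making it contrasting.

contrasting double period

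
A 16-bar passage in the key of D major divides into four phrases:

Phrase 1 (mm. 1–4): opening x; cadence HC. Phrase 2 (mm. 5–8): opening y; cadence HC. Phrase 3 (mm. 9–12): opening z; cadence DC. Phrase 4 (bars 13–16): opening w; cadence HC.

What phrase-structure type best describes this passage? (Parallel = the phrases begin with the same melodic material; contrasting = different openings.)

Phrase 4 ends with a half cadence, no stronger than phrase 2's half cadence, so the four phrases do not form a double period; nor do phrases 3–4 duplicate 1–2, so it is not a repeated period. With no phrase reaching a conclusive cadence, the passage is a phrase group.

phrase group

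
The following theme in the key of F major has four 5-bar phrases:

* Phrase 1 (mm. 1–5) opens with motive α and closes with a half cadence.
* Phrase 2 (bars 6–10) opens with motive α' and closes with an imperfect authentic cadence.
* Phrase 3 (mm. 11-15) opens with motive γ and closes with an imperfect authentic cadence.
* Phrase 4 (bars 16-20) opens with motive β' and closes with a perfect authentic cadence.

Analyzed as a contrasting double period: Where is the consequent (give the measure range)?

In a double period the four phrases pair into a large antecedent (phrases 1–2, ending imperfect authentic cadence) and a large consequent (phrases 3–4, ending perfect authentic cadence). The consequent spans mm. 11-20.

measures 11–20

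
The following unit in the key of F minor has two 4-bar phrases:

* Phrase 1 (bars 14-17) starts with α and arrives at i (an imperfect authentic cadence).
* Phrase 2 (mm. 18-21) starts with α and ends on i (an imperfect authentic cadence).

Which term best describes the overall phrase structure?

Both phrases have the same opening (α) and the same cadence (imperfect authentic cadence): the second is a restatement, not a consequent, so this is a repeated phrase rather than a period.

repeated phrase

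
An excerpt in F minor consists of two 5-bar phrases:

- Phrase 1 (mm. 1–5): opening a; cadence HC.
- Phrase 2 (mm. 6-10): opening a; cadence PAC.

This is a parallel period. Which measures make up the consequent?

The phrase ending with the weaker cadence (half cadence) is the antecedent; the one ending more conclusively (perfect authentic cadence) is the consequent. The consequent is measures 6–10.

measures 6–10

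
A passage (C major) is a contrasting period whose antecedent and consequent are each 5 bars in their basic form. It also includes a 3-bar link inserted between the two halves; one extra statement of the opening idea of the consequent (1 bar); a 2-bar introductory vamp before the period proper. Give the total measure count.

Basic contrasting period: 5 + 5 = 10 bars.
10 (basic form) + 3 (link) + 1 (extra statement) + 2 (introduction) = 16.

16 measures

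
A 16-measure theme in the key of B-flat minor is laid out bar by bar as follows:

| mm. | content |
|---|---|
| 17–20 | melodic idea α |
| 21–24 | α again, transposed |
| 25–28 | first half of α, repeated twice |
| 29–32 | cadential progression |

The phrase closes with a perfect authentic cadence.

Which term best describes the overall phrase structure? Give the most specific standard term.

Basic idea (measures 17–20) + its repetition (mm. 21–24) form the presentation; fragmentation and cadence (measures 25–32) form the continuation — the 16-bar whole is a sentence.

sentence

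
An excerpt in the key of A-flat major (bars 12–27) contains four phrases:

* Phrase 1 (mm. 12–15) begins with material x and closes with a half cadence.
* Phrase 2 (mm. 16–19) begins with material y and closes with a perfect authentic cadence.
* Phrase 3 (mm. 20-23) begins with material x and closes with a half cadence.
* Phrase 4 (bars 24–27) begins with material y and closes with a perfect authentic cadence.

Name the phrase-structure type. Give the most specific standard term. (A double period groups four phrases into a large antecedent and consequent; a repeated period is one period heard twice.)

The cadence pattern HC–PAC–HC–PAC is weak–strong twice, and phrases 3–4 restate phrases 1–2: a period heard twice, not a double period (which would end weakly at phrase 2).

repeated period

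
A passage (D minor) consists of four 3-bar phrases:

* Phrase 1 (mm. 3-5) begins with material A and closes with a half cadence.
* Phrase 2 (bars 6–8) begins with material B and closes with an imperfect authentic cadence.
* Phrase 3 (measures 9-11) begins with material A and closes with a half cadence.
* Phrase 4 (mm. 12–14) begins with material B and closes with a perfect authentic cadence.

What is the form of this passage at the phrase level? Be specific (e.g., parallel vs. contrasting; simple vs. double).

Four phrases in two halves: the first half (mm. 3–8) ends with an imperfect authentic cadence, the second (mm. 9-14) with a perfect authentic cadence — a large antecedent–consequent pair, i.e. a double period.
Phrase 3 begins with the same material as phrase 1, making it parallel.

parallel double period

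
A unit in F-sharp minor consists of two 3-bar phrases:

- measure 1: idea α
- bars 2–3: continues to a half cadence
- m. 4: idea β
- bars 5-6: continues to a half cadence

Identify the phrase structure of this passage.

phrase group

The second phrase closes with a half cadence, which is not stronger than the first phrase's half cadence; without a weak→strong cadential pair there is no antecedent–consequent relationship, so this is a phrase group rather than a period.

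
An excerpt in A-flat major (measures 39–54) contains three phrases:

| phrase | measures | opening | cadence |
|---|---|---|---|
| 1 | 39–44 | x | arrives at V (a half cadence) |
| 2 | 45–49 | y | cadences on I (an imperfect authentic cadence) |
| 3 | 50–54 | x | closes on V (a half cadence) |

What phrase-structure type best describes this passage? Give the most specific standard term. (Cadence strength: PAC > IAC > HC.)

The final phrase closes with a half cadence, which is not stronger than the preceding imperfect authentic cadence; the 3 phrases lack an overall antecedent–consequent design and so form a phrase group.

phrase group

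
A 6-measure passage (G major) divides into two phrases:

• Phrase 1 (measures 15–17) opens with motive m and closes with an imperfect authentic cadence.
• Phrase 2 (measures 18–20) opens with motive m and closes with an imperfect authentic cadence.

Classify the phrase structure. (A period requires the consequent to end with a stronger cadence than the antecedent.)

Both phrases have the same opening (m) and the same cadence (imperfect authentic cadence): the second is a restatement, not a consequent, so this is a repeated phrase rather than a period.

repeated phrase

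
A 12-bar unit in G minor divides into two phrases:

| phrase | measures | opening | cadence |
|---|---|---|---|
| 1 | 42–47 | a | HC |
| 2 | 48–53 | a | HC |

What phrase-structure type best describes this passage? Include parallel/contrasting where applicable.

repeated phrase

Both phrases have the same opening (a) and the same cadence (half cadence): the second is a restatement, not a consequent, so this is a repeated phrase rather than a period.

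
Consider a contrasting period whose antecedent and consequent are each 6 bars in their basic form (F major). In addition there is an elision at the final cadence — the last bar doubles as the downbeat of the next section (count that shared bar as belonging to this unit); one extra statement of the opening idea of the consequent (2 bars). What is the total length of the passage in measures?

14 measures

Basic contrasting period: 6 + 6 = 12 bars.
12 (basic form) + 2 (extra statement) = 14.
The elision shares a bar with the next section but does not change this unit's count.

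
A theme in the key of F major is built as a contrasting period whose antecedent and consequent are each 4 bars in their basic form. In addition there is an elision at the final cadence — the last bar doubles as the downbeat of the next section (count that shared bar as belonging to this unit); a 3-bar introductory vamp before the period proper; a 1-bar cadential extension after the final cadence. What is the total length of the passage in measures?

12 measures

Basic contrasting period: 4 + 4 = 8 bars.
8 (basic form) + 3 (introduction) + 1 (cadential extension) = 12.
The elision shares a bar with the next section but does not change this unit's count.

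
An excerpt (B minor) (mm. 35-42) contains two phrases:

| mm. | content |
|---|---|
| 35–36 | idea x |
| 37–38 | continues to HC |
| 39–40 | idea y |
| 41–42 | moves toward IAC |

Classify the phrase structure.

Phrase 1 ends with a half cadence (weaker) and phrase 2 with an imperfect authentic cadence (stronger): antecedent + consequent = a period.
The two phrases open with different material (x / y), so the period is contrasting.

contrasting period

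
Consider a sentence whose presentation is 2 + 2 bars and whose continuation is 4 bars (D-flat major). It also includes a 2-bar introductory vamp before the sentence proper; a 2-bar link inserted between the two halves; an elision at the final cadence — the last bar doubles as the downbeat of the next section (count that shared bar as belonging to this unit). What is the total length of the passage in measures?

12 measures

Basic sentence: 2 + 2 + 4 = 8 bars.
8 (basic form) + 2 (introduction) + 2 (link) = 12.
The elision shares a bar with the next section but does not change this unit's count.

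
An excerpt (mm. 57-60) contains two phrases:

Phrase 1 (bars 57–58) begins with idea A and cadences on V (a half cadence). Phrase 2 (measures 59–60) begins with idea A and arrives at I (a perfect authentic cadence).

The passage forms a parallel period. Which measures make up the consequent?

measures 59–60

The phrase ending with the weaker cadence (half cadence) is the antecedent; the one ending more conclusively (perfect authentic cadence) is the consequent. The consequent is measures 59–60.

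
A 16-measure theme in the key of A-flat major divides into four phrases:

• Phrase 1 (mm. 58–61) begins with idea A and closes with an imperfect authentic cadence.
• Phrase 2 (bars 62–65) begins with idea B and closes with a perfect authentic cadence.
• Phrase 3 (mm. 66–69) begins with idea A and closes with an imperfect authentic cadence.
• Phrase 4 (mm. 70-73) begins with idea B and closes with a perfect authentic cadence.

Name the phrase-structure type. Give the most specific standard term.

repeated period

The cadence pattern IAC–PAC–IAC–PAC is weak–strong twice, and phrases 3–4 restate phrases 1–2: a period heard twice, not a double period (which would end weakly at phrase 2).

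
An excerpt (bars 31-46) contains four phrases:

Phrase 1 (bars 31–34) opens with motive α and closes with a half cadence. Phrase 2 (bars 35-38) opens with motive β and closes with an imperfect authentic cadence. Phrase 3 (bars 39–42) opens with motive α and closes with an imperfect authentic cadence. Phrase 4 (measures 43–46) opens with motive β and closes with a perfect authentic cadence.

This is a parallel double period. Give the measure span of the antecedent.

In a double period the first pair of phrases (ending imperfect authentic cadence) is the large antecedent and the second pair (ending perfect authentic cadence) is the large consequent; the antecedent is measures 31–38.

measures 31–38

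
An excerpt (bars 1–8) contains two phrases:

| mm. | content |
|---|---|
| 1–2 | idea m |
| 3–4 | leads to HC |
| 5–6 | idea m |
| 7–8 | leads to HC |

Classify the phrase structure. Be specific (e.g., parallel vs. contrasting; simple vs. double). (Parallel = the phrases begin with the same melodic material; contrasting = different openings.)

Both phrases have the same opening (m) and the same cadence (half cadence): the second is a restatement, not a consequent, so this is a repeated phrase rather than a period.

repeated phrase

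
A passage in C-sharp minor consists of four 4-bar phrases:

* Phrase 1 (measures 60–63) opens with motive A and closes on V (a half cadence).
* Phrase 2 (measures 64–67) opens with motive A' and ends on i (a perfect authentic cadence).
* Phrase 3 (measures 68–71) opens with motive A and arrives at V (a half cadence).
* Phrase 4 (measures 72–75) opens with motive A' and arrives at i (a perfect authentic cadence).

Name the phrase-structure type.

repeated period

The cadence pattern HC–PAC–HC–PAC is weak–strong twice, and phrases 3–4 restate phrases 1–2: a period heard twice, not a double period (which would end weakly at phrase 2).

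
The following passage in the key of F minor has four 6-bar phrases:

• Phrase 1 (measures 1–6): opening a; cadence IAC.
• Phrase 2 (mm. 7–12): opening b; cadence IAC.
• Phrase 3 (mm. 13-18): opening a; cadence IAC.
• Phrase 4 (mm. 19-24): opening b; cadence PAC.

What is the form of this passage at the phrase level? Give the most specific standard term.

parallel double period

Four phrases in two halves: the first half (mm. 1–12) ends with an imperfect authentic cadence, the second (bars 13–24) with a perfect authentic cadence — a large antecedent–consequent pair, i.e. a double period.
Phrase 3 begins with the same material as phrase 1, making it parallel.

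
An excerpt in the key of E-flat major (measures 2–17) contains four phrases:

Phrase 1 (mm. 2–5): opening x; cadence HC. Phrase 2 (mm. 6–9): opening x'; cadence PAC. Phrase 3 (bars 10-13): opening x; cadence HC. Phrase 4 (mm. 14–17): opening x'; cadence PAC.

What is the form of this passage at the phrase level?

repeated period

The cadence pattern HC–PAC–HC–PAC is weak–strong twice, and phrases 3–4 restate phrases 1–2: a period heard twice, not a double period (which would end weakly at phrase 2).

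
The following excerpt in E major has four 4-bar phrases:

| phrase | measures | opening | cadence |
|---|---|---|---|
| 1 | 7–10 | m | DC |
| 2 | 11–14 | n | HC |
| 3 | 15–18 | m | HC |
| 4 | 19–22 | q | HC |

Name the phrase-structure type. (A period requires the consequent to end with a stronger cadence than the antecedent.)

phrase group

Phrase 4 ends with a half cadence, no stronger than phrase 2's half cadence, so the four phrases do not form a double period; nor do phrases 3–4 duplicate 1–2, so it is not a repeated period. With no phrase reaching a conclusive cadence, the passage is a phrase group.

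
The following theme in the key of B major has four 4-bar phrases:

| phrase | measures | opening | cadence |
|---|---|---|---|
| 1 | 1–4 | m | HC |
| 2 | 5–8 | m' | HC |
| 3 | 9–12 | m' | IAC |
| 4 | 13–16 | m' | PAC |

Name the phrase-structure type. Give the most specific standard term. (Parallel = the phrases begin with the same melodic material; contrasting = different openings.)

Four phrases in two halves: the first half (bars 1–8) ends with a half cadence, the second (bars 9-16) with a perfect authentic cadence — a large antecedent–consequent pair, i.e. a double period.
Phrase 3 begins with the same material as phrase 1, making it parallel.

parallel double period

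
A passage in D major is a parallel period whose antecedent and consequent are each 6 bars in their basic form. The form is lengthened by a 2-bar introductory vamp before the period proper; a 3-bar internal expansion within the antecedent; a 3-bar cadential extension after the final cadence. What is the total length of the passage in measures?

Basic parallel period: 6 + 6 = 12 bars.
12 (basic form) + 2 (introduction) + 3 (internal expansion) + 3 (cadential extension) = 20.

20 measures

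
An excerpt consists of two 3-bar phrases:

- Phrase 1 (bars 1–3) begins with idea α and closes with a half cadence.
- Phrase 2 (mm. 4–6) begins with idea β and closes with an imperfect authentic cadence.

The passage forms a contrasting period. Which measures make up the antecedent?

measures 1–3

The phrase ending with the weaker cadence (half cadence) is the antecedent; the one ending more conclusively (imperfect authentic cadence) is the consequent. The antecedent is measures 1–3.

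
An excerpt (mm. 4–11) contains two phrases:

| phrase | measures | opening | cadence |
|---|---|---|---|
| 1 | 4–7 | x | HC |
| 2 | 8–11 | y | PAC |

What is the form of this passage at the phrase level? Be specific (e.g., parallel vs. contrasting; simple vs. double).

contrasting period

Phrase 1 ends with a half cadence (weaker) and phrase 2 with a perfect authentic cadence (stronger): antecedent + consequent = a period.
The two phrases open with different material (x / y), so the period is contrasting.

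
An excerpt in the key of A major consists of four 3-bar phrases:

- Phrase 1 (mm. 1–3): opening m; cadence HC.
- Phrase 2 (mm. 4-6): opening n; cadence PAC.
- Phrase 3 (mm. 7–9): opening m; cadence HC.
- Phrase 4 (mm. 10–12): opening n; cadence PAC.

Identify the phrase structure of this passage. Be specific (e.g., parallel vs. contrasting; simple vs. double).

repeated period

The cadence pattern HC–PAC–HC–PAC is weak–strong twice, and phrases 3–4 restate phrases 1–2: a period heard twice, not a double period (which would end weakly at phrase 2).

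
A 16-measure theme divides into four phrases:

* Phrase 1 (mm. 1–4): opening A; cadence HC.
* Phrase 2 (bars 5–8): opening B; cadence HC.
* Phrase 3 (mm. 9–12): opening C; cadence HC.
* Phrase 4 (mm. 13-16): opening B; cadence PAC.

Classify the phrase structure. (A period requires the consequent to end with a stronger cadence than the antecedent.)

contrasting double period

Four phrases in two halves: the first half (bars 1-8) ends with a half cadence, the second (mm. 9-16) with a perfect authentic cadence — a large antecedent–consequent pair, i.e. a double period.
Phrase 3 begins with different material from phrase 1, making it contrasting.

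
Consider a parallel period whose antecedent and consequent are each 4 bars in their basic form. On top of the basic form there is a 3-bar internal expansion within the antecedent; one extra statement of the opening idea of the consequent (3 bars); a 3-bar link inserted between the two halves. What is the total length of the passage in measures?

17 measures

Basic parallel period: 4 + 4 = 8 bars.
8 (basic form) + 3 (internal expansion) + 3 (extra statement) + 3 (link) = 17.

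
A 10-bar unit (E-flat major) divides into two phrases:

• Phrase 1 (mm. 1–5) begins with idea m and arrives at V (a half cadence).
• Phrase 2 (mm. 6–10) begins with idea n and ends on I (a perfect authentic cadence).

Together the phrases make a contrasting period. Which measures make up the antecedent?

measures 1–5

The phrase ending with the weaker cadence (half cadence) is the antecedent; the one ending more conclusively (perfect authentic cadence) is the consequent. The antecedent is measures 1–5.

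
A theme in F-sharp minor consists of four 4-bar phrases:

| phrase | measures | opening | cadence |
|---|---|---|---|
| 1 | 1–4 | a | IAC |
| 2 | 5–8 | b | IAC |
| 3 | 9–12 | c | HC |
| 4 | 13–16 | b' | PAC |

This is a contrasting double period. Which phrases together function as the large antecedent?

In a double period the first pair of phrases (ending imperfect authentic cadence) is the large antecedent and the second pair (ending perfect authentic cadence) is the large consequent; the antecedent is phrases 1 and 2.

phrases 1 and 2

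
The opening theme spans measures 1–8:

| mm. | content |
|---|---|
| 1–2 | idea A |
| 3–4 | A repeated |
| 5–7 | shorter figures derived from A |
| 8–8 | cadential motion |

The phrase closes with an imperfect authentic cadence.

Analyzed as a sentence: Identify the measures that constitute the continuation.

After the presentation (mm. 1-4), the continuation covers the fragmentation through the cadence: mm. 5–8.

measures 5–8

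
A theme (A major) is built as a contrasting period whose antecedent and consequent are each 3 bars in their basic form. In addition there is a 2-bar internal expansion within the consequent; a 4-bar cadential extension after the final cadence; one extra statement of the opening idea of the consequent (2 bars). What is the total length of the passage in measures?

14 measures

Basic contrasting period: 3 + 3 = 6 bars.
6 (basic form) + 2 (internal expansion) + 4 (cadential extension) + 2 (extra statement) = 14.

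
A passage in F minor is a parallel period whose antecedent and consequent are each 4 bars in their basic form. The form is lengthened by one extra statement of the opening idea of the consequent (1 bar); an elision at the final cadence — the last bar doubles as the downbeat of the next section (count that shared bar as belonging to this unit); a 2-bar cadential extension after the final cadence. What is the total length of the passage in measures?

11 measures

Basic parallel period: 4 + 4 = 8 bars.
8 (basic form) + 1 (extra statement) + 2 (cadential extension) = 11.
The elision shares a bar with the next section but does not change this unit's count.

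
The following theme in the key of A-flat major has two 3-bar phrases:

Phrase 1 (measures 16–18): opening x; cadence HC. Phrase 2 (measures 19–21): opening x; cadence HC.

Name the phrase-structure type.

repeated phrase

Both phrases have the same opening (x) and the same cadence (half cadence): the second is a restatement, not a consequent, so this is a repeated phrase rather than a period.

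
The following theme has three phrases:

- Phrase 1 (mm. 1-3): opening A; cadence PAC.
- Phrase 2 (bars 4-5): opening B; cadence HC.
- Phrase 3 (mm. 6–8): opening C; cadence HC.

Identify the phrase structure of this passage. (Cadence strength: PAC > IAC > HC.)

phrase group

The final phrase closes with a half cadence, which is not stronger than the preceding half cadence; the 3 phrases lack an overall antecedent–consequent design and so form a phrase group.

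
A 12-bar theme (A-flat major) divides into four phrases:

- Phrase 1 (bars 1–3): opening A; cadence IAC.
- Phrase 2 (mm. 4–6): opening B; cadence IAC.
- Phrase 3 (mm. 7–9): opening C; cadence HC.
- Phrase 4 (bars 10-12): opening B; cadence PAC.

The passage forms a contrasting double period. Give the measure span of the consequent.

In a double period the four phrases pair into a large antecedent (phrases 1–2, ending imperfect authentic cadence) and a large consequent (phrases 3–4, ending perfect authentic cadence). The consequent spans measures 7-12.

measures 7–12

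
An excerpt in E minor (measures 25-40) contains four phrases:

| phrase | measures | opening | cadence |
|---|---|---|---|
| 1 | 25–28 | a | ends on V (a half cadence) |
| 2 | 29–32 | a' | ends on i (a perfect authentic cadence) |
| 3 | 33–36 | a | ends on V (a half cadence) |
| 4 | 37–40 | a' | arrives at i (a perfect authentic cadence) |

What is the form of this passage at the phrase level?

repeated period

The cadence pattern HC–PAC–HC–PAC is weak–strong twice, and phrases 3–4 restate phrases 1–2: a period heard twice, not a double period (which would end weakly at phrase 2).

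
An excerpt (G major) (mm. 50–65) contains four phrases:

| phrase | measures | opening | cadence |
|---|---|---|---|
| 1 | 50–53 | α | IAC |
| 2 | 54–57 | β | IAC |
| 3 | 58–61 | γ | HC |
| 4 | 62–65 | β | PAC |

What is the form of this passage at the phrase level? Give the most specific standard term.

contrasting double period

Four phrases in two halves: the first half (measures 50-57) ends with an imperfect authentic cadence, the second (measures 58–65) with a perfect authentic cadence — a large antecedent–consequent pair, i.e. a double period.
Phrase 3 begins with different material from phrase 1, making it contrasting.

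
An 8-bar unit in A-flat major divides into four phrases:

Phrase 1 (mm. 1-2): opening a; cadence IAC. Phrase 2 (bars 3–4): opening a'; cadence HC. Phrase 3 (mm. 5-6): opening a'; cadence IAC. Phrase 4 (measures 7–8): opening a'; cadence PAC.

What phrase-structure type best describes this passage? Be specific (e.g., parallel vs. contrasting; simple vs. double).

parallel double period

Four phrases in two halves: the first half (mm. 1–4) ends with a half cadence, the second (bars 5–8) with a perfect authentic cadence — a large antecedent–consequent pair, i.e. a double period.
Phrase 3 begins with the same material as phrase 1, making it parallel.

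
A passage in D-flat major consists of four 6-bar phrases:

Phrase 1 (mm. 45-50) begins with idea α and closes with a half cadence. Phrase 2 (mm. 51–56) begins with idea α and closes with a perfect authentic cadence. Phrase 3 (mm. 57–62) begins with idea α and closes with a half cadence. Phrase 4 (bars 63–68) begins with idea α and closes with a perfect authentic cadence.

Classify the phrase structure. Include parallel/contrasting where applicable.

The cadence pattern HC–PAC–HC–PAC is weak–strong twice, and phrases 3–4 restate phrases 1–2: a period heard twice, not a double period (which would end weakly at phrase 2).

repeated period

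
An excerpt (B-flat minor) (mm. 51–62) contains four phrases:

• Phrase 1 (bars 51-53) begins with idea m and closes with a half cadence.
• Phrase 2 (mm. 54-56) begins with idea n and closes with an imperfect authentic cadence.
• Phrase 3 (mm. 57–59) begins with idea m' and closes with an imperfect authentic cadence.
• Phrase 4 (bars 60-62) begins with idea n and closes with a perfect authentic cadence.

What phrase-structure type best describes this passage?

Four phrases in two halves: the first half (mm. 51–56) ends with an imperfect authentic cadence, the second (mm. 57–62) with a perfect authentic cadence — a large antecedent–consequent pair, i.e. a double period.
Phrase 3 begins with the same material as phrase 1, making it parallel.

parallel double period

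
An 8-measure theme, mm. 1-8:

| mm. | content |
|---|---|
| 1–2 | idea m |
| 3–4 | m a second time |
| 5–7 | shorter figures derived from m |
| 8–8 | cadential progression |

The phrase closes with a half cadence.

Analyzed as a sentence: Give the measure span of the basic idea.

measures 1–2

The presentation of a sentence is the basic idea (mm. 1-2) plus its repetition (measures 3–4); the basic idea is therefore mm. 1–2.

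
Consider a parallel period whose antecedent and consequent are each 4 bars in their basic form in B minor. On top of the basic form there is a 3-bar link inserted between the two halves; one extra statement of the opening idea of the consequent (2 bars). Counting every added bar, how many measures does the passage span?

13 measures

Basic parallel period: 4 + 4 = 8 bars.
8 (basic form) + 3 (link) + 2 (extra statement) = 13.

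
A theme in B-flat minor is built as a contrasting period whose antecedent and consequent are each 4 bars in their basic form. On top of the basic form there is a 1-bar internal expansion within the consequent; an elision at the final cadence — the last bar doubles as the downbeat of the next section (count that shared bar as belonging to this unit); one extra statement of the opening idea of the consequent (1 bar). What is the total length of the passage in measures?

Basic contrasting period: 4 + 4 = 8 bars.
8 (basic form) + 1 (internal expansion) + 1 (extra statement) = 10.
The elision shares a bar with the next section but does not change this unit's count.

10 measures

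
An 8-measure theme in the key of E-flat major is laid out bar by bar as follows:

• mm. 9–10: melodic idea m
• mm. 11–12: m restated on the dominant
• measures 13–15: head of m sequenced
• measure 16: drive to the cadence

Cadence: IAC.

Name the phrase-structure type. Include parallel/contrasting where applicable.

Basic idea (mm. 9–10) + its repetition (mm. 11–12) form the presentation; fragmentation and cadence (bars 13–16) form the continuation — the 8-bar whole is a sentence.

sentence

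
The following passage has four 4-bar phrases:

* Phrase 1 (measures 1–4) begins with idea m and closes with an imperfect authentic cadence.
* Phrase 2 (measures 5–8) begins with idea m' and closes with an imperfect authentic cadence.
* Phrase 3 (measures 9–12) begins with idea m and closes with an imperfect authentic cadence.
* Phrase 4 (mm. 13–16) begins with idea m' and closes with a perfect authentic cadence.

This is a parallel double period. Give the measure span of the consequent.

measures 9–16

In a double period the first pair of phrases (ending imperfect authentic cadence) is the large antecedent and the second pair (ending perfect authentic cadence) is the large consequent; the consequent is measures 9–16.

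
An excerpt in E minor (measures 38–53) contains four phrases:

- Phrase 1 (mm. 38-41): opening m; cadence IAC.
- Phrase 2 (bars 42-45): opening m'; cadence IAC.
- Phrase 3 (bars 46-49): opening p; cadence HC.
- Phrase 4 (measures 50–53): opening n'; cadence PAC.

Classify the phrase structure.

contrasting double period

Four phrases in two halves: the first half (bars 38-45) ends with an imperfect authentic cadence, the second (mm. 46–53) with a perfect authentic cadence — a large antecedent–consequent pair, i.e. a double period.
Phrase 3 begins with different material from phrase 1, making it contrasting.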